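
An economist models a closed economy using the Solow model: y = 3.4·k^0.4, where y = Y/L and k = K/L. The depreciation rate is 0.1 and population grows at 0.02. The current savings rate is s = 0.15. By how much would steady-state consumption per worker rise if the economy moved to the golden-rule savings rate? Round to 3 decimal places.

Break-even investment rate: n + δ = 0.02 + 0.1 = 0.12.
Current steady state (s = 0.15): k* = (0.15·3.4/0.12)^(1/0.6) ≈ 11.1510, y* = 3.4·11.1510^0.4 ≈ 8.9208, c* = (1−0.15)·8.9208 ≈ 7.5827.
Setting f'(k) = n+δ gives 0.4·3.4·k^(0.4−1) = 0.12, hence k_gold = (0.4·3.4/0.12)^(1/0.6) ≈ 57.1825.
y_gold = 3.4·57.1825^0.4 ≈ 17.1547, c_gold = y_gold − 0.12·k_gold ≈ 10.2928.
Gain: Δc = 10.2928 − 7.5827 ≈ 2.7101.

Δc ≈ 2.710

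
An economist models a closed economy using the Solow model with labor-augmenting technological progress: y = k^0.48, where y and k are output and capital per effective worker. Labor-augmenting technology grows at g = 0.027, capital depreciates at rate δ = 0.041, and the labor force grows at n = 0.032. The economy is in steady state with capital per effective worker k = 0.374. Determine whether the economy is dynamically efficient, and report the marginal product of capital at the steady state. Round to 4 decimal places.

Capital per effective worker breaks even when investment replaces (n + g + δ)·k; here n + g + δ = 0.1.
MPK = 0.48·k^(0.48−1) = 0.48·0.374^(-0.52) ≈ 0.8005.
MPK > 0.1, so the economy is dynamically efficient (under-saving).

dynamically efficient; MPK ≈ 0.8005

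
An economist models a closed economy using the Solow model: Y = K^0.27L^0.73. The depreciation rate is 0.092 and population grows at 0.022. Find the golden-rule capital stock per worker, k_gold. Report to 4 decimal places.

k_gold ≈ 3.2580

Break-even investment rate: n + δ = 0.022 + 0.092 = 0.114.
Golden rule sets MPK = n+δ: 0.27·k^(0.27−1) = 0.114, so k_gold = (0.27/0.114)^(1/0.73) ≈ 3.2580.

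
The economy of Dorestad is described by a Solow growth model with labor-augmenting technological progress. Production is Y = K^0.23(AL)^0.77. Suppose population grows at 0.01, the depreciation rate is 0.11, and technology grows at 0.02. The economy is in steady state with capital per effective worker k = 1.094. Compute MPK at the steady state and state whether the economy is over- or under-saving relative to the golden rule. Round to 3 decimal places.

Break-even investment rate: n + g + δ = 0.01 + 0.02 + 0.11 = 0.14.
MPK = 0.23·k^(0.23−1) = 0.23·1.094^(-0.77) ≈ 0.2146.
MPK > 0.14, so the economy is dynamically efficient (under-saving).

under-saving; MPK ≈ 0.215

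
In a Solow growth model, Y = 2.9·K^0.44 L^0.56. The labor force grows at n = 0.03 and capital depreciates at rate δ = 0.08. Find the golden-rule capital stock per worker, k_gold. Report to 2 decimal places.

n + δ = 0.03 + 0.08 = 0.11.
Golden rule sets MPK = n+δ: 0.44·2.9·k^(0.44−1) = 0.11, so k_gold = (0.44·2.9/0.11)^(1/0.56) ≈ 79.5825.

k_gold ≈ 79.58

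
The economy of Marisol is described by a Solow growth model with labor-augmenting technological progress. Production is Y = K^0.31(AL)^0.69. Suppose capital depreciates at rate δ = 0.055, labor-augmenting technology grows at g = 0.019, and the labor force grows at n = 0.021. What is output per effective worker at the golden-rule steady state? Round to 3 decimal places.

Capital per effective worker breaks even when investment replaces (n + g + δ)·k; here n + g + δ = 0.095.
At the golden rule the marginal product of capital equals n+g+δ: 0.31·k^(0.31−1) = 0.095. Solving, k_gold = (0.31/0.095)^(1/0.69) ≈ 5.5514.
Output: y_gold = k_gold^0.31 = 5.5514^0.31 ≈ 1.7012.

y_gold ≈ 1.701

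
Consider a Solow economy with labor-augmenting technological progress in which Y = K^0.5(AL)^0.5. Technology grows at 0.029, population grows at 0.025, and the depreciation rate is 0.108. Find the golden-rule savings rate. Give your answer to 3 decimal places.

s_gold = 0.500

The effective depreciation rate is n + g + δ = 0.025 + 0.029 + 0.108 = 0.162.
At the golden rule MPK = n+g+δ, and in any Cobb-Douglas steady state s = (n+g+δ)·k/y = MPK·k/y = capital's share 0.5.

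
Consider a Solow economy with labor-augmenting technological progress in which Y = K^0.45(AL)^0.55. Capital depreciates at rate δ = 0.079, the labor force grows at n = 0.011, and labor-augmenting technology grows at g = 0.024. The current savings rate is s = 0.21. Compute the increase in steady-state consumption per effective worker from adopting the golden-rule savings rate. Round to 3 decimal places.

Break-even investment rate: n + g + δ = 0.011 + 0.024 + 0.079 = 0.114.
Current steady state (s = 0.21): k* = (0.21/0.114)^(1/0.55) ≈ 3.0366, y* = 3.0366^0.45 ≈ 1.6484, c* = (1−0.21)·1.6484 ≈ 1.3023.
Maximizing c = f(k) − (n+g+δ)·k gives f'(k) = n+g+δ, i.e. 0.45·k^(0.45−1) = 0.114, so k_gold = (0.45/0.114)^(1/0.55) ≈ 12.1394.
y_gold = 12.1394^0.45 ≈ 3.0753, c_gold = y_gold − 0.114·k_gold ≈ 1.6914.
Gain: Δc = 1.6914 − 1.3023 ≈ 0.3891.

Δc ≈ 0.389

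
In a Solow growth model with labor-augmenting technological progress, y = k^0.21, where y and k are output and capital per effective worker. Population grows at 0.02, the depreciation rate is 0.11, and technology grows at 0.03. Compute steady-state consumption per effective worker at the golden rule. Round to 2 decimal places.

c_gold ≈ 0.85

Break-even investment rate: n + g + δ = 0.02 + 0.03 + 0.11 = 0.16.
Maximizing c = f(k) − (n+g+δ)·k gives f'(k) = n+g+δ, i.e. 0.21·k^(0.21−1) = 0.16, so k_gold = (0.21/0.16)^(1/0.79) ≈ 1.4109.
y_gold = 1.4109^0.21 ≈ 1.0750.
c_gold = y_gold − (n+g+δ)·k_gold = 1.0750 − 0.16·1.4109 ≈ 0.8492.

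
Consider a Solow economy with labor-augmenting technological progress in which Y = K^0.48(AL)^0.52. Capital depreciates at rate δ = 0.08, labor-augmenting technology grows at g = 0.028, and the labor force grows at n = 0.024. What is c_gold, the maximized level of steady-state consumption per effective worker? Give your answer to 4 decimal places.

c_gold ≈ 1.7122

n + g + δ = 0.024 + 0.028 + 0.08 = 0.132.
Setting f'(k) = n+g+δ gives 0.48·k^(0.48−1) = 0.132, hence k_gold = (0.48/0.132)^(1/0.52) ≈ 11.9731.
y_gold = 11.9731^0.48 ≈ 3.2926.
c_gold = y_gold − (n+g+δ)·k_gold = 3.2926 − 0.132·11.9731 ≈ 1.7122.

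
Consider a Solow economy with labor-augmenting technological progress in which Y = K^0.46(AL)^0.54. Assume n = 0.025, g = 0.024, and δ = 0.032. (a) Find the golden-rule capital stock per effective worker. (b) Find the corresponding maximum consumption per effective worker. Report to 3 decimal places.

(a) k_gold ≈ 24.935; (b) c_gold ≈ 2.371

Break-even investment rate: n + g + δ = 0.025 + 0.024 + 0.032 = 0.081.
Maximizing c = f(k) − (n+g+δ)·k gives f'(k) = n+g+δ, i.e. 0.46·k^(0.46−1) = 0.081, so k_gold = (0.46/0.081)^(1/0.54) ≈ 24.9345.
y_gold = 24.9345^0.46 ≈ 4.3906; c_gold = y_gold − 0.081·k_gold ≈ 2.3710.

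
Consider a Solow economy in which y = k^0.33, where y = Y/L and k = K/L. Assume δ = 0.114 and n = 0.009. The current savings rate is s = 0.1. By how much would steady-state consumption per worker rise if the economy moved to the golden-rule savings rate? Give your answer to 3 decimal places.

Δc ≈ 0.277

The effective depreciation rate is n + δ = 0.009 + 0.114 = 0.123.
Current steady state (s = 0.1): k* = (0.1/0.123)^(1/0.67) ≈ 0.7342, y* = 0.7342^0.33 ≈ 0.9031, c* = (1−0.1)·0.9031 ≈ 0.8128.
Maximizing c = f(k) − (n+δ)·k gives f'(k) = n+δ, i.e. 0.33·k^(0.33−1) = 0.123, so k_gold = (0.33/0.123)^(1/0.67) ≈ 4.3623.
y_gold = 4.3623^0.33 ≈ 1.6259, c_gold = y_gold − 0.123·k_gold ≈ 1.0894.
Gain: Δc = 1.0894 − 0.8128 ≈ 0.2766.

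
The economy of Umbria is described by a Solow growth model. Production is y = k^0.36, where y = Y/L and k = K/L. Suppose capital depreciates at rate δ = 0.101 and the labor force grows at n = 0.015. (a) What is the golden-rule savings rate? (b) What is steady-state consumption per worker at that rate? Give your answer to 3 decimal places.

The effective depreciation rate is n + δ = 0.015 + 0.101 = 0.116.
For Cobb-Douglas, s_gold equals capital's share: s_gold = 0.36.
Maximizing c = f(k) − (n+δ)·k gives f'(k) = n+δ, i.e. 0.36·k^(0.36−1) = 0.116, so k_gold = (0.36/0.116)^(1/0.64) ≈ 5.8682.
y_gold = 5.8682^0.36 ≈ 1.8909; c_gold = (1−0.36)·y_gold ≈ 1.2102.

(a) s_gold = 0.360; (b) c_gold ≈ 1.210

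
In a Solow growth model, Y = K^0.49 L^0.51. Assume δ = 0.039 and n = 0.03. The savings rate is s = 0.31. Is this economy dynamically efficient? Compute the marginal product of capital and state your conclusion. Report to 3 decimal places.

dynamically efficient; MPK ≈ 0.109

The effective depreciation rate is n + δ = 0.03 + 0.039 = 0.069.
Steady-state k*: s·k^0.49 = 0.069·k gives k* = (0.31/0.069)^(1/0.51) ≈ 19.0299.
MPK = 0.49·19.0299^(-0.51) ≈ 0.1091.
MPK > n+δ = 0.069, so the economy is dynamically efficient (under-saving).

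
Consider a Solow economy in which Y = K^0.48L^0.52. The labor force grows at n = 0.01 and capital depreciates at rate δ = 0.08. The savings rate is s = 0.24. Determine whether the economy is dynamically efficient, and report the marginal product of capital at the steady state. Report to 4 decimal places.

dynamically efficient; MPK ≈ 0.1800

The effective depreciation rate is n + δ = 0.01 + 0.08 = 0.09.
Steady-state k*: s·k^0.48 = 0.09·k gives k* = (0.24/0.09)^(1/0.52) ≈ 6.5943.
MPK = 0.48·6.5943^(-0.52) ≈ 0.1800.
MPK > n+δ = 0.09, so the economy is dynamically efficient (under-saving).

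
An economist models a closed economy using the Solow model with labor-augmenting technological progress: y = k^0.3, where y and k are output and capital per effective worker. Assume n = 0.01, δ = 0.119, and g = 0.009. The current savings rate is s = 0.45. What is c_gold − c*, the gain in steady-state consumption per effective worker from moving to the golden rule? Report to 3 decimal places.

The effective depreciation rate is n + g + δ = 0.01 + 0.009 + 0.119 = 0.138.
Current steady state (s = 0.45): k* = (0.45/0.138)^(1/0.7) ≈ 5.4117, y* = 5.4117^0.3 ≈ 1.6596, c* = (1−0.45)·1.6596 ≈ 0.9128.
Golden rule sets MPK = n+g+δ: 0.3·k^(0.3−1) = 0.138, so k_gold = (0.3/0.138)^(1/0.7) ≈ 3.0323.
y_gold = 3.0323^0.3 ≈ 1.3949, c_gold = y_gold − 0.138·k_gold ≈ 0.9764.
Gain: Δc = 0.9764 − 0.9128 ≈ 0.0636.

Δc ≈ 0.064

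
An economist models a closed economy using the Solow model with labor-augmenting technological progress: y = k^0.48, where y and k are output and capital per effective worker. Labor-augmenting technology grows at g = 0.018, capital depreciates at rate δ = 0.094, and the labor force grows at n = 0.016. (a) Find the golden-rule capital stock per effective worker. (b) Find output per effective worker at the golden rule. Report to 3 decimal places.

The effective depreciation rate is n + g + δ = 0.016 + 0.018 + 0.094 = 0.128.
Setting f'(k) = n+g+δ gives 0.48·k^(0.48−1) = 0.128, hence k_gold = (0.48/0.128)^(1/0.52) ≈ 12.7030.
y_gold = 12.7030^0.48 ≈ 3.3875.

(a) k_gold ≈ 12.703; (b) y_gold ≈ 3.387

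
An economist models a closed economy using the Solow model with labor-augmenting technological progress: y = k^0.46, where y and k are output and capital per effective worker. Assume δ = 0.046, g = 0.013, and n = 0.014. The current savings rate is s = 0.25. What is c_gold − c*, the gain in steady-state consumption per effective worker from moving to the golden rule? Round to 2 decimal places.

Δc ≈ 0.45

n + g + δ = 0.014 + 0.013 + 0.046 = 0.073.
Current steady state (s = 0.25): k* = (0.25/0.073)^(1/0.54) ≈ 9.7731, y* = 9.7731^0.46 ≈ 2.8537, c* = (1−0.25)·2.8537 ≈ 2.1403.
Setting f'(k) = n+g+δ gives 0.46·k^(0.46−1) = 0.073, hence k_gold = (0.46/0.073)^(1/0.54) ≈ 30.2298.
y_gold = 30.2298^0.46 ≈ 4.7973, c_gold = y_gold − 0.073·k_gold ≈ 2.5906.
Gain: Δc = 2.5906 − 2.1403 ≈ 0.4503.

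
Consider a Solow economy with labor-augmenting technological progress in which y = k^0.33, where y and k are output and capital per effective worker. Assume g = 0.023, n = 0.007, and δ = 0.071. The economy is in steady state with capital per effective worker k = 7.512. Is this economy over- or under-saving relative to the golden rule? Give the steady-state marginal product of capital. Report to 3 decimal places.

Capital per effective worker breaks even when investment replaces (n + g + δ)·k; here n + g + δ = 0.101.
MPK = 0.33·k^(0.33−1) = 0.33·7.512^(-0.67) ≈ 0.0855.
MPK < 0.101, so the economy is dynamically inefficient (over-saving).

over-saving; MPK ≈ 0.085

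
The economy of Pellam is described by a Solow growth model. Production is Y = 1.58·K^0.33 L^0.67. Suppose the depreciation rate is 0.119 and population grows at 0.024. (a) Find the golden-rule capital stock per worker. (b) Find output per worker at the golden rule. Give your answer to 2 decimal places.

(a) k_gold ≈ 6.90; (b) y_gold ≈ 2.99

The effective depreciation rate is n + δ = 0.024 + 0.119 = 0.143.
Setting f'(k) = n+δ gives 0.33·1.58·k^(0.33−1) = 0.143, hence k_gold = (0.33·1.58/0.143)^(1/0.67) ≈ 6.8954.
y_gold = 1.58·6.8954^0.33 ≈ 2.9880.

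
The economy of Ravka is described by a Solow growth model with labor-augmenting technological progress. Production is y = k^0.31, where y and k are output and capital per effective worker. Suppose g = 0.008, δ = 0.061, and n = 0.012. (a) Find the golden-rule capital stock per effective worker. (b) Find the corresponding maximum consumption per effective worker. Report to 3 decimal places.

(a) k_gold ≈ 6.994; (b) c_gold ≈ 1.261

The effective depreciation rate is n + g + δ = 0.012 + 0.008 + 0.061 = 0.081.
At the golden rule the marginal product of capital equals n+g+δ: 0.31·k^(0.31−1) = 0.081. Solving, k_gold = (0.31/0.081)^(1/0.69) ≈ 6.9944.
y_gold = 6.9944^0.31 ≈ 1.8276; c_gold = y_gold − 0.081·k_gold ≈ 1.2610.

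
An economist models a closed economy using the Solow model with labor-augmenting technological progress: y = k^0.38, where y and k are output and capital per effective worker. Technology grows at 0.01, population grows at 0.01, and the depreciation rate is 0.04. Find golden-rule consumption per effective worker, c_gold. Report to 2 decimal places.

c_gold ≈ 1.92

n + g + δ = 0.01 + 0.01 + 0.04 = 0.06.
Setting f'(k) = n+g+δ gives 0.38·k^(0.38−1) = 0.06, hence k_gold = (0.38/0.06)^(1/0.62) ≈ 19.6316.
y_gold = 19.6316^0.38 ≈ 3.0997.
c_gold = y_gold − (n+g+δ)·k_gold = 3.0997 − 0.06·19.6316 ≈ 1.9218.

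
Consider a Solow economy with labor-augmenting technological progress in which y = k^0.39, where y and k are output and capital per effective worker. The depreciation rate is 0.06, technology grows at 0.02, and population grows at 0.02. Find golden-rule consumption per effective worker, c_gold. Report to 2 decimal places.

Break-even investment rate: n + g + δ = 0.02 + 0.02 + 0.06 = 0.1.
Maximizing c = f(k) − (n+g+δ)·k gives f'(k) = n+g+δ, i.e. 0.39·k^(0.39−1) = 0.1, so k_gold = (0.39/0.1)^(1/0.61) ≈ 9.3102.
y_gold = 9.3102^0.39 ≈ 2.3872.
c_gold = y_gold − (n+g+δ)·k_gold = 2.3872 − 0.1·9.3102 ≈ 1.4562.

c_gold ≈ 1.46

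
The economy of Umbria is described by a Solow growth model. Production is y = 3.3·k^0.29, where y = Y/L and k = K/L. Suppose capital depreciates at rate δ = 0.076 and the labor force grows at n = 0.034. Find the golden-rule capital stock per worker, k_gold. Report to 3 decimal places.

k_gold ≈ 21.051

Capital per worker breaks even when investment replaces (n + δ)·k; here n + δ = 0.11.
Setting f'(k) = n+δ gives 0.29·3.3·k^(0.29−1) = 0.11, hence k_gold = (0.29·3.3/0.11)^(1/0.71) ≈ 21.0507.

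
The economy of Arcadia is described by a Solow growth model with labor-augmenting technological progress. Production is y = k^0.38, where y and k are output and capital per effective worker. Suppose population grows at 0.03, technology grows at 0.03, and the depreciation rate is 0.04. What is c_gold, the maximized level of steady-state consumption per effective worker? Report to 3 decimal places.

Break-even investment rate: n + g + δ = 0.03 + 0.03 + 0.04 = 0.1.
Golden rule sets MPK = n+g+δ: 0.38·k^(0.38−1) = 0.1, so k_gold = (0.38/0.1)^(1/0.62) ≈ 8.6126.
y_gold = 8.6126^0.38 ≈ 2.2665.
c_gold = y_gold − (n+g+δ)·k_gold = 2.2665 − 0.1·8.6126 ≈ 1.4052.

c_gold ≈ 1.405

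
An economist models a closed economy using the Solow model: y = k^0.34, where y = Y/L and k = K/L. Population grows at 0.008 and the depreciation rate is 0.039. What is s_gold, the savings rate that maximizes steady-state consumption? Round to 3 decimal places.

Capital per worker breaks even when investment replaces (n + δ)·k; here n + δ = 0.047.
At the golden rule MPK = n+δ, and in any Cobb-Douglas steady state s = (n+δ)·k/y = MPK·k/y = capital's share 0.34.

s_gold = 0.340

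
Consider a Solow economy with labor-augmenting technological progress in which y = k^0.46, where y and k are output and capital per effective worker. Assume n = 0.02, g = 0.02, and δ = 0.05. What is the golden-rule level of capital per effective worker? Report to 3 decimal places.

k_gold ≈ 20.515

Capital per effective worker breaks even when investment replaces (n + g + δ)·k; here n + g + δ = 0.09.
Golden rule sets MPK = n+g+δ: 0.46·k^(0.46−1) = 0.09, so k_gold = (0.46/0.09)^(1/0.54) ≈ 20.5147.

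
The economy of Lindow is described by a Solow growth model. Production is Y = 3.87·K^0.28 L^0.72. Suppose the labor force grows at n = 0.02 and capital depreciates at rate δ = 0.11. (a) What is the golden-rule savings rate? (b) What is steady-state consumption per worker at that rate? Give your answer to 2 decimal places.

(a) s_gold = 0.28; (b) c_gold ≈ 6.36

Capital per worker breaks even when investment replaces (n + δ)·k; here n + δ = 0.13.
For Cobb-Douglas, s_gold equals capital's share: s_gold = 0.28.
Setting f'(k) = n+δ gives 0.28·3.87·k^(0.28−1) = 0.13, hence k_gold = (0.28·3.87/0.13)^(1/0.72) ≈ 19.0136.
y_gold = 3.87·19.0136^0.28 ≈ 8.8277; c_gold = (1−0.28)·y_gold ≈ 6.3560.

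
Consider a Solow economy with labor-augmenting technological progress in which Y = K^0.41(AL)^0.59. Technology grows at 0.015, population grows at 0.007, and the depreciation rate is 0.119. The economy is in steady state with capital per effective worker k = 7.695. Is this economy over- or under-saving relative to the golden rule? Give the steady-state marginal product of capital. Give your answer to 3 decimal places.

The effective depreciation rate is n + g + δ = 0.007 + 0.015 + 0.119 = 0.141.
MPK = 0.41·k^(0.41−1) = 0.41·7.695^(-0.59) ≈ 0.1230.
MPK < 0.141, so the economy is dynamically inefficient (over-saving).

over-saving; MPK ≈ 0.123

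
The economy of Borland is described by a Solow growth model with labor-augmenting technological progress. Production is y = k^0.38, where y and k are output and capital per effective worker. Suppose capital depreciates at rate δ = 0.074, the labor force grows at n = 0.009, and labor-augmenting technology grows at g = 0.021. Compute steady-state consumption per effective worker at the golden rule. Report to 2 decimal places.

c_gold ≈ 1.37

n + g + δ = 0.009 + 0.021 + 0.074 = 0.104.
At the golden rule the marginal product of capital equals n+g+δ: 0.38·k^(0.38−1) = 0.104. Solving, k_gold = (0.38/0.104)^(1/0.62) ≈ 8.0847.
y_gold = 8.0847^0.38 ≈ 2.2126.
c_gold = y_gold − (n+g+δ)·k_gold = 2.2126 − 0.104·8.0847 ≈ 1.3718.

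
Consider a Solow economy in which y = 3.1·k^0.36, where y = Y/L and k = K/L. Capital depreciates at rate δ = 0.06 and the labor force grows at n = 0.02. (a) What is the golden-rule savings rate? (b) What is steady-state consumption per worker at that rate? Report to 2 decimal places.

(a) s_gold = 0.36; (b) c_gold ≈ 8.74

Break-even investment rate: n + δ = 0.02 + 0.06 = 0.08.
For Cobb-Douglas, s_gold equals capital's share: s_gold = 0.36.
At the golden rule the marginal product of capital equals n+δ: 0.36·3.1·k^(0.36−1) = 0.08. Solving, k_gold = (0.36·3.1/0.08)^(1/0.64) ≈ 61.4324.
y_gold = 3.1·61.4324^0.36 ≈ 13.6516; c_gold = (1−0.36)·y_gold ≈ 8.7370.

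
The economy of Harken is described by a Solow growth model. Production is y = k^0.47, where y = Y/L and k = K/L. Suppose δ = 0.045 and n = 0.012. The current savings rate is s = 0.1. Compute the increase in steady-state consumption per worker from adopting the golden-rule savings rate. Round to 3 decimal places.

Δc ≈ 1.960

The effective depreciation rate is n + δ = 0.012 + 0.045 = 0.057.
Current steady state (s = 0.1): k* = (0.1/0.057)^(1/0.53) ≈ 2.8881, y* = 2.8881^0.47 ≈ 1.6462, c* = (1−0.1)·1.6462 ≈ 1.4816.
At the golden rule the marginal product of capital equals n+δ: 0.47·k^(0.47−1) = 0.057. Solving, k_gold = (0.47/0.057)^(1/0.53) ≈ 53.5455.
y_gold = 53.5455^0.47 ≈ 6.4938, c_gold = y_gold − 0.057·k_gold ≈ 3.4417.
Gain: Δc = 3.4417 − 1.4816 ≈ 1.9601.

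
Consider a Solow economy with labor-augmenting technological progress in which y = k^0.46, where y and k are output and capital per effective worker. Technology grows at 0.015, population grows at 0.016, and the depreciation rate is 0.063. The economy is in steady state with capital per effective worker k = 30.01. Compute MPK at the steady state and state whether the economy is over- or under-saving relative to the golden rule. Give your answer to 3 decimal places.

over-saving; MPK ≈ 0.073

Break-even investment rate: n + g + δ = 0.016 + 0.015 + 0.063 = 0.094.
MPK = 0.46·k^(0.46−1) = 0.46·30.01^(-0.54) ≈ 0.0733.
MPK < 0.094, so the economy is dynamically inefficient (over-saving).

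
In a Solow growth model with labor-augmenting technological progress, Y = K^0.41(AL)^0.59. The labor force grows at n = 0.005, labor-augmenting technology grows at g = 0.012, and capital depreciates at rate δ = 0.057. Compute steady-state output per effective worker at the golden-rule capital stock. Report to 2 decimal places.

y_gold ≈ 3.29

n + g + δ = 0.005 + 0.012 + 0.057 = 0.074.
Maximizing c = f(k) − (n+g+δ)·k gives f'(k) = n+g+δ, i.e. 0.41·k^(0.41−1) = 0.074, so k_gold = (0.41/0.074)^(1/0.59) ≈ 18.2078.
Output: y_gold = k_gold^0.41 = 18.2078^0.41 ≈ 3.2863.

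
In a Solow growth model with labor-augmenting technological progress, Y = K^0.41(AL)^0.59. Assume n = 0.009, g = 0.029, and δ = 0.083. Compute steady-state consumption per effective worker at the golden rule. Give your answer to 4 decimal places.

c_gold ≈ 1.3777

The effective depreciation rate is n + g + δ = 0.009 + 0.029 + 0.083 = 0.121.
At the golden rule the marginal product of capital equals n+g+δ: 0.41·k^(0.41−1) = 0.121. Solving, k_gold = (0.41/0.121)^(1/0.59) ≈ 7.9123.
y_gold = 7.9123^0.41 ≈ 2.3351.
c_gold = y_gold − (n+g+δ)·k_gold = 2.3351 − 0.121·7.9123 ≈ 1.3777.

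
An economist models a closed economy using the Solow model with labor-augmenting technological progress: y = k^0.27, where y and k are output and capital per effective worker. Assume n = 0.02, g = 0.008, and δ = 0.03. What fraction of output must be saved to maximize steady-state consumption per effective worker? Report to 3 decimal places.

s_gold = 0.270

Break-even investment rate: n + g + δ = 0.02 + 0.008 + 0.03 = 0.058.
At the golden rule MPK = n+g+δ, and in any Cobb-Douglas steady state s = (n+g+δ)·k/y = MPK·k/y = capital's share 0.27.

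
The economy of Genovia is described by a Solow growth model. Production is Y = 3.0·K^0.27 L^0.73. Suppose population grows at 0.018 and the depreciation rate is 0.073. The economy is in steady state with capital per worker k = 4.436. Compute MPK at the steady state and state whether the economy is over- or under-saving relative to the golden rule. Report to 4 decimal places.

The effective depreciation rate is n + δ = 0.018 + 0.073 = 0.091.
MPK = 0.27·3.0·k^(0.27−1) = 0.27·3.0·4.436^(-0.73) ≈ 0.2730.
MPK > 0.091, so the economy is dynamically efficient (under-saving).

under-saving; MPK ≈ 0.2730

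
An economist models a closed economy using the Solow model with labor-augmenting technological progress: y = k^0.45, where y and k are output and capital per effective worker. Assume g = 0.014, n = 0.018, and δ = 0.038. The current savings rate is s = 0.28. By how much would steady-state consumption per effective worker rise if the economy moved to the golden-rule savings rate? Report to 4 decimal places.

Δc ≈ 0.2825

The effective depreciation rate is n + g + δ = 0.018 + 0.014 + 0.038 = 0.07.
Current steady state (s = 0.28): k* = (0.28/0.07)^(1/0.55) ≈ 12.4353, y* = 12.4353^0.45 ≈ 3.1088, c* = (1−0.28)·3.1088 ≈ 2.2383.
Golden rule sets MPK = n+g+δ: 0.45·k^(0.45−1) = 0.07, so k_gold = (0.45/0.07)^(1/0.55) ≈ 29.4645.
y_gold = 29.4645^0.45 ≈ 4.5834, c_gold = y_gold − 0.07·k_gold ≈ 2.5209.
Gain: Δc = 2.5209 − 2.2383 ≈ 0.2825.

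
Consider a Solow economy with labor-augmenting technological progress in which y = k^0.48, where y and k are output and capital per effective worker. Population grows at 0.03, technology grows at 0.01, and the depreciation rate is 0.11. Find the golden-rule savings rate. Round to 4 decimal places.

s_gold = 0.4800

The effective depreciation rate is n + g + δ = 0.03 + 0.01 + 0.11 = 0.15.
At the golden rule MPK = n+g+δ, and in any Cobb-Douglas steady state s = (n+g+δ)·k/y = MPK·k/y = capital's share 0.48.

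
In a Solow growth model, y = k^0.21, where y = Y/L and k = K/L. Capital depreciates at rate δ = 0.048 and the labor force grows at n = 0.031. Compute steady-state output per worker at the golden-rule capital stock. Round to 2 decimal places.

y_gold ≈ 1.30

Capital per worker breaks even when investment replaces (n + δ)·k; here n + δ = 0.079.
Golden rule sets MPK = n+δ: 0.21·k^(0.21−1) = 0.079, so k_gold = (0.21/0.079)^(1/0.79) ≈ 3.4471.
Output: y_gold = k_gold^0.21 = 3.4471^0.21 ≈ 1.2968.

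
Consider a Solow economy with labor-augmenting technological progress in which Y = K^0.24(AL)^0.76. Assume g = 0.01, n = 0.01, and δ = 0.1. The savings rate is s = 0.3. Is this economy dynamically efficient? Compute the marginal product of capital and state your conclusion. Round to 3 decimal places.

dynamically inefficient; MPK ≈ 0.096

n + g + δ = 0.01 + 0.01 + 0.1 = 0.12.
Steady-state k*: s·k^0.24 = 0.12·k gives k* = (0.3/0.12)^(1/0.76) ≈ 3.3389.
MPK = 0.24·3.3389^(-0.76) ≈ 0.0960.
MPK < n+g+δ = 0.12, so the economy is dynamically inefficient (over-saving).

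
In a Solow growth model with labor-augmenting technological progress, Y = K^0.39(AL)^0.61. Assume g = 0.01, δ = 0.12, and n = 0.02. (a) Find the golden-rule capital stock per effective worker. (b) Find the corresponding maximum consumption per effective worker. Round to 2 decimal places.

(a) k_gold ≈ 4.79; (b) c_gold ≈ 1.12

The effective depreciation rate is n + g + δ = 0.02 + 0.01 + 0.12 = 0.15.
Golden rule sets MPK = n+g+δ: 0.39·k^(0.39−1) = 0.15, so k_gold = (0.39/0.15)^(1/0.61) ≈ 4.7894.
y_gold = 4.7894^0.39 ≈ 1.8421; c_gold = y_gold − 0.15·k_gold ≈ 1.1237.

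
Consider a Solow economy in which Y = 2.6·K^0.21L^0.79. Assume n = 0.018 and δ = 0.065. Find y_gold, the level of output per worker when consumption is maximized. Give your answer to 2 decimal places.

y_gold ≈ 4.29

The effective depreciation rate is n + δ = 0.018 + 0.065 = 0.083.
Maximizing c = f(k) − (n+δ)·k gives f'(k) = n+δ, i.e. 0.21·2.6·k^(0.21−1) = 0.083, so k_gold = (0.21·2.6/0.083)^(1/0.79) ≈ 10.8540.
Output: y_gold = 2.6·k_gold^0.21 = 2.6·10.8540^0.21 ≈ 4.2899.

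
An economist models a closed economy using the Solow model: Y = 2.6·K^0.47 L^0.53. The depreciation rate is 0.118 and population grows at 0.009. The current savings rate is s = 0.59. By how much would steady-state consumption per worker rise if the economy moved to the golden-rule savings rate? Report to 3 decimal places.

The effective depreciation rate is n + δ = 0.009 + 0.118 = 0.127.
Current steady state (s = 0.59): k* = (0.59·2.6/0.127)^(1/0.53) ≈ 110.0399, y* = 2.6·110.0399^0.47 ≈ 23.6866, c* = (1−0.59)·23.6866 ≈ 9.7115.
Setting f'(k) = n+δ gives 0.47·2.6·k^(0.47−1) = 0.127, hence k_gold = (0.47·2.6/0.127)^(1/0.53) ≈ 71.6509.
y_gold = 2.6·71.6509^0.47 ≈ 19.3610, c_gold = y_gold − 0.127·k_gold ≈ 10.2613.
Gain: Δc = 10.2613 − 9.7115 ≈ 0.5498.

Δc ≈ 0.550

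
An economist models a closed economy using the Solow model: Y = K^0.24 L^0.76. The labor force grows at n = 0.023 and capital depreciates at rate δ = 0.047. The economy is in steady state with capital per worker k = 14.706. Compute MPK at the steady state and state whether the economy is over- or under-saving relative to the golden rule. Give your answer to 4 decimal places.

over-saving; MPK ≈ 0.0311

Capital per worker breaks even when investment replaces (n + δ)·k; here n + δ = 0.07.
MPK = 0.24·k^(0.24−1) = 0.24·14.706^(-0.76) ≈ 0.0311.
MPK < 0.07, so the economy is dynamically inefficient (over-saving).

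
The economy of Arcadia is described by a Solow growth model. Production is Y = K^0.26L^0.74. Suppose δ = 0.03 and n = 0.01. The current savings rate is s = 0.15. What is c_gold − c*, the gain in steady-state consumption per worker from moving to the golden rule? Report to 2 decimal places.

Δc ≈ 0.08

n + δ = 0.01 + 0.03 = 0.04.
Current steady state (s = 0.15): k* = (0.15/0.04)^(1/0.74) ≈ 5.9665, y* = 5.9665^0.26 ≈ 1.5911, c* = (1−0.15)·1.5911 ≈ 1.3524.
At the golden rule the marginal product of capital equals n+δ: 0.26·k^(0.26−1) = 0.04. Solving, k_gold = (0.26/0.04)^(1/0.74) ≈ 12.5468.
y_gold = 12.5468^0.26 ≈ 1.9303, c_gold = y_gold − 0.04·k_gold ≈ 1.4284.
Gain: Δc = 1.4284 − 1.3524 ≈ 0.0760.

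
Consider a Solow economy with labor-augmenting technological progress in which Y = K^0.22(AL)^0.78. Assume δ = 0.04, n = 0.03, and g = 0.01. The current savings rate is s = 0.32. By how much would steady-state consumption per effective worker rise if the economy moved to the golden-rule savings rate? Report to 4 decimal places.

Break-even investment rate: n + g + δ = 0.03 + 0.01 + 0.04 = 0.08.
Current steady state (s = 0.32): k* = (0.32/0.08)^(1/0.78) ≈ 5.9139, y* = 5.9139^0.22 ≈ 1.4785, c* = (1−0.32)·1.4785 ≈ 1.0054.
At the golden rule the marginal product of capital equals n+g+δ: 0.22·k^(0.22−1) = 0.08. Solving, k_gold = (0.22/0.08)^(1/0.78) ≈ 3.6580.
y_gold = 3.6580^0.22 ≈ 1.3302, c_gold = y_gold − 0.08·k_gold ≈ 1.0375.
Gain: Δc = 1.0375 − 1.0054 ≈ 0.0322.

Δc ≈ 0.0322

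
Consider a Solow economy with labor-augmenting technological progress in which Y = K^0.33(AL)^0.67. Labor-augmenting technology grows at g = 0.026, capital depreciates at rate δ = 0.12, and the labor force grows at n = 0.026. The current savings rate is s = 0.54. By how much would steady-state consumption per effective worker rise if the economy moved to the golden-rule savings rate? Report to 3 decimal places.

The effective depreciation rate is n + g + δ = 0.026 + 0.026 + 0.12 = 0.172.
Current steady state (s = 0.54): k* = (0.54/0.172)^(1/0.67) ≈ 5.5156, y* = 5.5156^0.33 ≈ 1.7568, c* = (1−0.54)·1.7568 ≈ 0.8081.
Maximizing c = f(k) − (n+g+δ)·k gives f'(k) = n+g+δ, i.e. 0.33·k^(0.33−1) = 0.172, so k_gold = (0.33/0.172)^(1/0.67) ≈ 2.6446.
y_gold = 2.6446^0.33 ≈ 1.3784, c_gold = y_gold − 0.172·k_gold ≈ 0.9235.
Gain: Δc = 0.9235 − 0.8081 ≈ 0.1154.

Δc ≈ 0.115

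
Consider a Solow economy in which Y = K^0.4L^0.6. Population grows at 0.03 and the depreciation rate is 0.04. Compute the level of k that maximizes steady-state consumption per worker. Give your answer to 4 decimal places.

k_gold ≈ 18.2643

The effective depreciation rate is n + δ = 0.03 + 0.04 = 0.07.
Maximizing c = f(k) − (n+δ)·k gives f'(k) = n+δ, i.e. 0.4·k^(0.4−1) = 0.07, so k_gold = (0.4/0.07)^(1/0.6) ≈ 18.2643.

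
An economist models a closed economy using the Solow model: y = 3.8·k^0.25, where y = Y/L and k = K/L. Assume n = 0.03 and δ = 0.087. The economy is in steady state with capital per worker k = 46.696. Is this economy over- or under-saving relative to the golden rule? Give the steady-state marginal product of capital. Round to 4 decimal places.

Capital per worker breaks even when investment replaces (n + δ)·k; here n + δ = 0.117.
MPK = 0.25·3.8·k^(0.25−1) = 0.25·3.8·46.696^(-0.75) ≈ 0.0532.
MPK < 0.117, so the economy is dynamically inefficient (over-saving).

over-saving; MPK ≈ 0.0532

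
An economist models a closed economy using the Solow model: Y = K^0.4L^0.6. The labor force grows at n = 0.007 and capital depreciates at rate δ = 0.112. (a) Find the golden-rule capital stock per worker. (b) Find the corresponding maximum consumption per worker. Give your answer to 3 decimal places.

(a) k_gold ≈ 7.543; (b) c_gold ≈ 1.346

Break-even investment rate: n + δ = 0.007 + 0.112 = 0.119.
Golden rule sets MPK = n+δ: 0.4·k^(0.4−1) = 0.119, so k_gold = (0.4/0.119)^(1/0.6) ≈ 7.5426.
y_gold = 7.5426^0.4 ≈ 2.2439; c_gold = y_gold − 0.119·k_gold ≈ 1.3464.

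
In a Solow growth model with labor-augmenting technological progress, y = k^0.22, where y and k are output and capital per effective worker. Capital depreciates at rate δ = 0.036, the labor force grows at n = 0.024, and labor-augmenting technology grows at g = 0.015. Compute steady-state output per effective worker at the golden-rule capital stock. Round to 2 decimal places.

The effective depreciation rate is n + g + δ = 0.024 + 0.015 + 0.036 = 0.075.
Setting f'(k) = n+g+δ gives 0.22·k^(0.22−1) = 0.075, hence k_gold = (0.22/0.075)^(1/0.78) ≈ 3.9736.
Output: y_gold = k_gold^0.22 = 3.9736^0.22 ≈ 1.3546.

y_gold ≈ 1.35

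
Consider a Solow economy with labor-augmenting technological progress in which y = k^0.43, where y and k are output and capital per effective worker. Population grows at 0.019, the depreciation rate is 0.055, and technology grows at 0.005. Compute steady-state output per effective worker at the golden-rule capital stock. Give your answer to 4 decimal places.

y_gold ≈ 3.5901

n + g + δ = 0.019 + 0.005 + 0.055 = 0.079.
Golden rule sets MPK = n+g+δ: 0.43·k^(0.43−1) = 0.079, so k_gold = (0.43/0.079)^(1/0.57) ≈ 19.5411.
Output: y_gold = k_gold^0.43 = 19.5411^0.43 ≈ 3.5901.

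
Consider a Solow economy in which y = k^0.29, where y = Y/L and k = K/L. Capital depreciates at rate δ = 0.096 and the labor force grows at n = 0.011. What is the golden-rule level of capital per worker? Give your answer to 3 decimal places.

Capital per worker breaks even when investment replaces (n + δ)·k; here n + δ = 0.107.
Maximizing c = f(k) − (n+δ)·k gives f'(k) = n+δ, i.e. 0.29·k^(0.29−1) = 0.107, so k_gold = (0.29/0.107)^(1/0.71) ≈ 4.0727.

k_gold ≈ 4.073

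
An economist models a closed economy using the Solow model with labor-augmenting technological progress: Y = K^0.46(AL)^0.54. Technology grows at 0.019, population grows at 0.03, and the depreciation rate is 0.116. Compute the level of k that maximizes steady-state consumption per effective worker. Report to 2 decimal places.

k_gold ≈ 6.68

Break-even investment rate: n + g + δ = 0.03 + 0.019 + 0.116 = 0.165.
Golden rule sets MPK = n+g+δ: 0.46·k^(0.46−1) = 0.165, so k_gold = (0.46/0.165)^(1/0.54) ≈ 6.6770.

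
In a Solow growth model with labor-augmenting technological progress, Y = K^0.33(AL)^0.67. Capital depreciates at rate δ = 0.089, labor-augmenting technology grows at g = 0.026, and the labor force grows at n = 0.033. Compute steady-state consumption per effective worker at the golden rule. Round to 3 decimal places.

n + g + δ = 0.033 + 0.026 + 0.089 = 0.148.
At the golden rule the marginal product of capital equals n+g+δ: 0.33·k^(0.33−1) = 0.148. Solving, k_gold = (0.33/0.148)^(1/0.67) ≈ 3.3096.
y_gold = 3.3096^0.33 ≈ 1.4843.
c_gold = y_gold − (n+g+δ)·k_gold = 1.4843 − 0.148·3.3096 ≈ 0.9945.

c_gold ≈ 0.994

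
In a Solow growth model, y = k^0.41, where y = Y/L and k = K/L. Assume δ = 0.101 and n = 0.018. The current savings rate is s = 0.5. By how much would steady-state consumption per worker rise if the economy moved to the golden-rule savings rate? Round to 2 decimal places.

n + δ = 0.018 + 0.101 = 0.119.
Current steady state (s = 0.5): k* = (0.5/0.119)^(1/0.59) ≈ 11.3933, y* = 11.3933^0.41 ≈ 2.7116, c* = (1−0.5)·2.7116 ≈ 1.3558.
At the golden rule the marginal product of capital equals n+δ: 0.41·k^(0.41−1) = 0.119. Solving, k_gold = (0.41/0.119)^(1/0.59) ≈ 8.1390.
y_gold = 8.1390^0.41 ≈ 2.3623, c_gold = y_gold − 0.119·k_gold ≈ 1.3938.
Gain: Δc = 1.3938 − 1.3558 ≈ 0.0380.

Δc ≈ 0.04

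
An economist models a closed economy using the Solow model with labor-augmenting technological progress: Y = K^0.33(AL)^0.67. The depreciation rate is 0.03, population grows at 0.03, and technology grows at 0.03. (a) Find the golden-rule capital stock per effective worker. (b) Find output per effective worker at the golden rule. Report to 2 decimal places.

(a) k_gold ≈ 6.95; (b) y_gold ≈ 1.90

The effective depreciation rate is n + g + δ = 0.03 + 0.03 + 0.03 = 0.09.
At the golden rule the marginal product of capital equals n+g+δ: 0.33·k^(0.33−1) = 0.09. Solving, k_gold = (0.33/0.09)^(1/0.67) ≈ 6.9534.
y_gold = 6.9534^0.33 ≈ 1.8964.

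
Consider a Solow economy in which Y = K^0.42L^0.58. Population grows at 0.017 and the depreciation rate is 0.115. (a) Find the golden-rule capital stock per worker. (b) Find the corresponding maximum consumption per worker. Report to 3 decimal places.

(a) k_gold ≈ 7.357; (b) c_gold ≈ 1.341

n + δ = 0.017 + 0.115 = 0.132.
At the golden rule the marginal product of capital equals n+δ: 0.42·k^(0.42−1) = 0.132. Solving, k_gold = (0.42/0.132)^(1/0.58) ≈ 7.3567.
y_gold = 7.3567^0.42 ≈ 2.3121; c_gold = y_gold − 0.132·k_gold ≈ 1.3410.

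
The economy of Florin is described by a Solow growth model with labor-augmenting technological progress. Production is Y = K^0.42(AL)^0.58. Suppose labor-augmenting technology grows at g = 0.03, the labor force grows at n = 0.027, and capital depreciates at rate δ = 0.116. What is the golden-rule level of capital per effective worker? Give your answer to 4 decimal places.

Capital per effective worker breaks even when investment replaces (n + g + δ)·k; here n + g + δ = 0.173.
Golden rule sets MPK = n+g+δ: 0.42·k^(0.42−1) = 0.173, so k_gold = (0.42/0.173)^(1/0.58) ≈ 4.6147.

k_gold ≈ 4.6147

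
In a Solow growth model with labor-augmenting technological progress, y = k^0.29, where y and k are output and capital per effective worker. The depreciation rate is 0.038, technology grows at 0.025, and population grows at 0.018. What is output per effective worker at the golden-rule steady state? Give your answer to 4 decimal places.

y_gold ≈ 1.6836

Capital per effective worker breaks even when investment replaces (n + g + δ)·k; here n + g + δ = 0.081.
Setting f'(k) = n+g+δ gives 0.29·k^(0.29−1) = 0.081, hence k_gold = (0.29/0.081)^(1/0.71) ≈ 6.0278.
Output: y_gold = k_gold^0.29 = 6.0278^0.29 ≈ 1.6836.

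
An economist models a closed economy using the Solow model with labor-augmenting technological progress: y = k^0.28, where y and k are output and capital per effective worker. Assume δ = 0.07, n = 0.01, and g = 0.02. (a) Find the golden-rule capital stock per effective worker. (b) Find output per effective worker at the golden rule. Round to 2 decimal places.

(a) k_gold ≈ 4.18; (b) y_gold ≈ 1.49

The effective depreciation rate is n + g + δ = 0.01 + 0.02 + 0.07 = 0.1.
Maximizing c = f(k) − (n+g+δ)·k gives f'(k) = n+g+δ, i.e. 0.28·k^(0.28−1) = 0.1, so k_gold = (0.28/0.1)^(1/0.72) ≈ 4.1788.
y_gold = 4.1788^0.28 ≈ 1.4924.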